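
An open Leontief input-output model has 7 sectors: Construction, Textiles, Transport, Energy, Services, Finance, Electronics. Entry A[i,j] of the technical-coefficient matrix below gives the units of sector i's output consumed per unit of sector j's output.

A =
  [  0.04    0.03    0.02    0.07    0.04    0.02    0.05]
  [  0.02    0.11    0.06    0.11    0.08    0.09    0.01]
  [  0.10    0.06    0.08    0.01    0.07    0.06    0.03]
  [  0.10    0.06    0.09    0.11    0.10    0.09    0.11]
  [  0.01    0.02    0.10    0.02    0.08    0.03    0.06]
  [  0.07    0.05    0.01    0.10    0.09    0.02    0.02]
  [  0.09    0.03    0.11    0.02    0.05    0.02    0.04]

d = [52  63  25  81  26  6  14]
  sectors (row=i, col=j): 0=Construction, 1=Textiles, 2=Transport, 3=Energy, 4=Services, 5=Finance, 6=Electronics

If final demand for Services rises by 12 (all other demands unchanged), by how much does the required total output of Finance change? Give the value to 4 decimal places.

1.6431

Form M = I − A:
  [  0.96   -0.03   -0.02   -0.07   -0.04   -0.02   -0.05]
  [ -0.02    0.89   -0.06   -0.11   -0.08   -0.09   -0.01]
  [ -0.10   -0.06    0.92   -0.01   -0.07   -0.06   -0.03]
  [ -0.10   -0.06   -0.09    0.89   -0.10   -0.09   -0.11]
  [ -0.01   -0.02   -0.10   -0.02    0.92   -0.03   -0.06]
  [ -0.07   -0.05   -0.01   -0.10   -0.09    0.98   -0.02]
  [ -0.09   -0.03   -0.11   -0.02   -0.05   -0.02    0.96]
Leontief inverse L = M⁻¹:
  [  1.0697    0.0530    0.0539    0.0995    0.0743    0.0429    0.0749]
  [  0.0702    1.1580    0.1172    0.1697    0.1472    0.1361    0.0509]
  [  0.1370    0.0931    1.1213    0.0488    0.1166    0.0892    0.0579]
  [  0.1699    0.1138    0.1670    1.1765    0.1806    0.1411    0.1643]
  [  0.0434    0.0448    0.1401    0.0435    1.1179    0.0535    0.0831]
  [  0.1053    0.0807    0.0542    0.1413    0.1369    1.0516    0.0547]
  [  0.1262    0.0582    0.1491    0.0499    0.0898    0.0461    1.0658]
Total output x = L · d:
  x_0 = 1.0697·52 + 0.0530·63 + 0.0539·25 + 0.0995·81 + 0.0743·26 + 0.0429·6 + 0.0749·14 = 71.6055
  x_1 = 0.0702·52 + 1.1580·63 + 0.1172·25 + 0.1697·81 + 0.1472·26 + 0.1361·6 + 0.0509·14 = 98.6359
  x_2 = 0.1370·52 + 0.0931·63 + 1.1213·25 + 0.0488·81 + 0.1166·26 + 0.0892·6 + 0.0579·14 = 49.3518
  x_3 = 0.1699·52 + 0.1138·63 + 0.1670·25 + 1.1765·81 + 0.1806·26 + 0.1411·6 + 0.1643·14 = 123.3195
  x_4 = 0.0434·52 + 0.0448·63 + 0.1401·25 + 0.0435·81 + 1.1179·26 + 0.0535·6 + 0.0831·14 = 42.6547
  x_5 = 0.1053·52 + 0.0807·63 + 0.0542·25 + 0.1413·81 + 0.1369·26 + 1.0516·6 + 0.0547·14 = 33.9992
  x_6 = 0.1262·52 + 0.0582·63 + 0.1491·25 + 0.0499·81 + 0.0898·26 + 0.0461·6 + 1.0658·14 = 35.5327
Δx_5 = L[5,4] · Δd_4 = 0.1369 · 12 = 1.6431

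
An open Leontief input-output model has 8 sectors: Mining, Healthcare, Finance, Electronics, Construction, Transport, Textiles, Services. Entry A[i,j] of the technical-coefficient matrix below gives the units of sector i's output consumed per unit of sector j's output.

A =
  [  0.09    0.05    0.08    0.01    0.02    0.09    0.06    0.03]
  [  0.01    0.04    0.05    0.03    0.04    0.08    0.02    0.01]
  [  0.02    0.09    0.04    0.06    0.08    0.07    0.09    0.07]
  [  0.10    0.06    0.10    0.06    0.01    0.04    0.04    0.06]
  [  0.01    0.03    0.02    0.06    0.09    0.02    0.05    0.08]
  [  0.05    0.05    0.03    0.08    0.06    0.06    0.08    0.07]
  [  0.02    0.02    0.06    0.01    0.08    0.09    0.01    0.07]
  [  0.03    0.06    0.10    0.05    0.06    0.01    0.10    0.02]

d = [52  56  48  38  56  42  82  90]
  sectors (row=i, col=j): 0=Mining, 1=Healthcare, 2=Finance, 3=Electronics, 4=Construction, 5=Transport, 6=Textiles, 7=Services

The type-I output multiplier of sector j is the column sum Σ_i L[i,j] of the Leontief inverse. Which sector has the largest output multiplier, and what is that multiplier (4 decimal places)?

Finance (1.8098)

Form M = I − A:
  [  0.91   -0.05   -0.08   -0.01   -0.02   -0.09   -0.06   -0.03]
  [ -0.01    0.96   -0.05   -0.03   -0.04   -0.08   -0.02   -0.01]
  [ -0.02   -0.09    0.96   -0.06   -0.08   -0.07   -0.09   -0.07]
  [ -0.10   -0.06   -0.10    0.94   -0.01   -0.04   -0.04   -0.06]
  [ -0.01   -0.03   -0.02   -0.06    0.91   -0.02   -0.05   -0.08]
  [ -0.05   -0.05   -0.03   -0.08   -0.06    0.94   -0.08   -0.07]
  [ -0.02   -0.02   -0.06   -0.01   -0.08   -0.09    0.99   -0.07]
  [ -0.03   -0.06   -0.10   -0.05   -0.06   -0.01   -0.10    0.98]
Leontief inverse L = M⁻¹:
  [  1.1201    0.0880    0.1216    0.0429    0.0624    0.1376    0.1037    0.0688]
  [  0.0284    1.0647    0.0752    0.0551    0.0684    0.1077    0.0482    0.0372]
  [  0.0512    0.1315    1.0903    0.1004    0.1314    0.1187    0.1369    0.1159]
  [  0.1356    0.1041    0.1507    1.0956    0.0532    0.0904    0.0884    0.1002]
  [  0.0323    0.0591    0.0570    0.0888    1.1263    0.0494    0.0842    0.1126]
  [  0.0840    0.0898    0.0802    0.1171    0.1055    1.1059    0.1250    0.1129]
  [  0.0418    0.0521    0.0935    0.0427    0.1191    0.1214    1.0503    0.1045]
  [  0.0553    0.0965    0.1411    0.0818    0.1044    0.0542    0.1382    1.0604]
Total output x = L · d:
  x_0 = 1.1201·52 + 0.0880·56 + 0.1216·48 + 0.0429·38 + 0.0624·56 + 0.1376·42 + 0.1037·82 + 0.0688·90 = 94.6100
  x_1 = 0.0284·52 + 1.0647·56 + 0.0752·48 + 0.0551·38 + 0.0684·56 + 0.1077·42 + 0.0482·82 + 0.0372·90 = 82.4667
  x_2 = 0.0512·52 + 0.1315·56 + 1.0903·48 + 0.1004·38 + 0.1314·56 + 0.1187·42 + 0.1369·82 + 0.1159·90 = 100.1835
  x_3 = 0.1356·52 + 0.1041·56 + 0.1507·48 + 1.0956·38 + 0.0532·56 + 0.0904·42 + 0.0884·82 + 0.1002·90 = 84.7897
  x_4 = 0.0323·52 + 0.0591·56 + 0.0570·48 + 0.0888·38 + 1.1263·56 + 0.0494·42 + 0.0842·82 + 0.1126·90 = 93.2859
  x_5 = 0.0840·52 + 0.0898·56 + 0.0802·48 + 0.1171·38 + 0.1055·56 + 1.1059·42 + 0.1250·82 + 0.1129·90 = 90.4617
  x_6 = 0.0418·52 + 0.0521·56 + 0.0935·48 + 0.0427·38 + 0.1191·56 + 0.1214·42 + 1.0503·82 + 0.1045·90 = 118.5039
  x_7 = 0.0553·52 + 0.0965·56 + 0.1411·48 + 0.0818·38 + 0.1044·56 + 0.0542·42 + 0.1382·82 + 1.0604·90 = 133.0574
Output multipliers (column sums of L):
  Mining: 1.5487
  Healthcare: 1.6859
  Finance: 1.8098
  Electronics: 1.6246
  Construction: 1.7707
  Transport: 1.7853
  Textiles: 1.7749
  Services: 1.7126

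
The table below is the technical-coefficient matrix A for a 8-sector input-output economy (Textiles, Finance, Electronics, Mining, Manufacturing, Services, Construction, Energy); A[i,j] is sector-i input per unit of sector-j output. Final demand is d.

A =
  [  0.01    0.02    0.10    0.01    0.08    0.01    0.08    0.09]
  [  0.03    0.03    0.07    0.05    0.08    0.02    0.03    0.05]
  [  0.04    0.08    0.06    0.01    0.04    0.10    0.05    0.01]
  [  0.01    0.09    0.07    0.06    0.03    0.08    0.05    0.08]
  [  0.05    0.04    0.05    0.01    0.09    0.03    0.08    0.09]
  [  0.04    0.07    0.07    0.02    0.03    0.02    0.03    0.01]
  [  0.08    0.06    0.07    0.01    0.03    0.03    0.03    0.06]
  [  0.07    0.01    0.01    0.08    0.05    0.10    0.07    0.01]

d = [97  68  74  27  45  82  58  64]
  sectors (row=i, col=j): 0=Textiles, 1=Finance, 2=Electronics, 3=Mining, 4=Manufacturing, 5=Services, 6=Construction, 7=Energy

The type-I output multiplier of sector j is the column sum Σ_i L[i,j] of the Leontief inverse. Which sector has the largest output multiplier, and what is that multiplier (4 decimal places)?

Electronics (1.8119)

Form M = I − A:
  [  0.99   -0.02   -0.10   -0.01   -0.08   -0.01   -0.08   -0.09]
  [ -0.03    0.97   -0.07   -0.05   -0.08   -0.02   -0.03   -0.05]
  [ -0.04   -0.08    0.94   -0.01   -0.04   -0.10   -0.05   -0.01]
  [ -0.01   -0.09   -0.07    0.94   -0.03   -0.08   -0.05   -0.08]
  [ -0.05   -0.04   -0.05   -0.01    0.91   -0.03   -0.08   -0.09]
  [ -0.04   -0.07   -0.07   -0.02   -0.03    0.98   -0.03   -0.01]
  [ -0.08   -0.06   -0.07   -0.01   -0.03   -0.03    0.97   -0.06]
  [ -0.07   -0.01   -0.01   -0.08   -0.05   -0.10   -0.07    0.99]
Leontief inverse L = M⁻¹:
  [  1.0430    0.0520    0.1365    0.0289    0.1151    0.0472    0.1157    0.1191]
  [  0.0556    1.0602    0.1054    0.0679    0.1131    0.0520    0.0630    0.0798]
  [  0.0660    0.1120    1.1008    0.0259    0.0737    0.1259    0.0797    0.0377]
  [  0.0428    0.1292    0.1153    1.0861    0.0690    0.1197    0.0869    0.1121]
  [  0.0845    0.0723    0.0920    0.0311    1.1308    0.0654    0.1199    0.1255]
  [  0.0589    0.0938    0.1007    0.0328    0.0569    1.0426    0.0539    0.0327]
  [  0.1050    0.0872    0.1077    0.0277    0.0644    0.0596    1.0628    0.0881]
  [  0.0961    0.0452    0.0536    0.0976    0.0830    0.1276    0.1033    1.0446]
Total output x = L · d:
  x_0 = 1.0430·97 + 0.0520·68 + 0.1365·74 + 0.0289·27 + 0.1151·45 + 0.0472·82 + 0.1157·58 + 0.1191·64 = 138.9718
  x_1 = 0.0556·97 + 1.0602·68 + 0.1054·74 + 0.0679·27 + 0.1131·45 + 0.0520·82 + 0.0630·58 + 0.0798·64 = 105.2354
  x_2 = 0.0660·97 + 0.1120·68 + 1.1008·74 + 0.0259·27 + 0.0737·45 + 0.1259·82 + 0.0797·58 + 0.0377·64 = 116.8549
  x_3 = 0.0428·97 + 0.1292·68 + 0.1153·74 + 1.0861·27 + 0.0690·45 + 0.1197·82 + 0.0869·58 + 0.1121·64 = 75.9325
  x_4 = 0.0845·97 + 0.0723·68 + 0.0920·74 + 0.0311·27 + 1.1308·45 + 0.0654·82 + 0.1199·58 + 0.1255·64 = 91.9868
  x_5 = 0.0589·97 + 0.0938·68 + 0.1007·74 + 0.0328·27 + 0.0569·45 + 1.0426·82 + 0.0539·58 + 0.0327·64 = 113.7153
  x_6 = 0.1050·97 + 0.0872·68 + 0.1077·74 + 0.0277·27 + 0.0644·45 + 0.0596·82 + 1.0628·58 + 0.0881·64 = 99.9020
  x_7 = 0.0961·97 + 0.0452·68 + 0.0536·74 + 0.0976·27 + 0.0830·45 + 0.1276·82 + 0.1033·58 + 1.0446·64 = 106.0480
Output multipliers (column sums of L):
  Textiles: 1.5520
  Finance: 1.6519
  Electronics: 1.8119
  Mining: 1.3980
  Manufacturing: 1.7060
  Services: 1.6401
  Construction: 1.6852
  Energy: 1.6397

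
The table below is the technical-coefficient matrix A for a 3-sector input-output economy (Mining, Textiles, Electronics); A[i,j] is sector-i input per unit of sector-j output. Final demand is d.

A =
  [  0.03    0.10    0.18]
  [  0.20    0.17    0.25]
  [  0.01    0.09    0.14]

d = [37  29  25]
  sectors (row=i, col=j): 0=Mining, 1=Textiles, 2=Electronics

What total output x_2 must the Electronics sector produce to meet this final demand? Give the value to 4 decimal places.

35.7220

Form M = I − A:
  [  0.97   -0.10   -0.18]
  [ -0.20    0.83   -0.25]
  [ -0.01   -0.09    0.86]
Leontief inverse L = M⁻¹:
  [  1.0662    0.1576    0.2690]
  [  0.2691    1.2838    0.4295]
  [  0.0406    0.1362    1.2109]
Total output x = L · d:
  x_0 = 1.0662·37 + 0.1576·29 + 0.2690·25 = 50.7450
  x_1 = 0.2691·37 + 1.2838·29 + 0.4295·25 = 57.9271
  x_2 = 0.0406·37 + 0.1362·29 + 1.2109·25 = 35.7220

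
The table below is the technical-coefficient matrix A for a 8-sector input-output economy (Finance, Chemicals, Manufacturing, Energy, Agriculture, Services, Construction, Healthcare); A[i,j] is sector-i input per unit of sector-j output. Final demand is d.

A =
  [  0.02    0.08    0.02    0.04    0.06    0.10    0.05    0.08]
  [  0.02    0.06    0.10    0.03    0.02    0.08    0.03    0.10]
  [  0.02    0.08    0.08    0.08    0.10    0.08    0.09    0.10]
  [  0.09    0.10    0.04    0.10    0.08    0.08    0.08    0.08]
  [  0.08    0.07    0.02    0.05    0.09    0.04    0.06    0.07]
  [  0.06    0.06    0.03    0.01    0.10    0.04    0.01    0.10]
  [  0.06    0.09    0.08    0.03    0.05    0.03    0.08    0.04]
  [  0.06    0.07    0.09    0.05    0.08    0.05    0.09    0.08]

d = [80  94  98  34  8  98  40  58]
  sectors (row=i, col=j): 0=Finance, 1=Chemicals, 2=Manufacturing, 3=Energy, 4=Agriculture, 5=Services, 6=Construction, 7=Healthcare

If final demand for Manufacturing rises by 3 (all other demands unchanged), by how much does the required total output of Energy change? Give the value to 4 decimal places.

0.3503

Form M = I − A:
  [  0.98   -0.08   -0.02   -0.04   -0.06   -0.10   -0.05   -0.08]
  [ -0.02    0.94   -0.10   -0.03   -0.02   -0.08   -0.03   -0.10]
  [ -0.02   -0.08    0.92   -0.08   -0.10   -0.08   -0.09   -0.10]
  [ -0.09   -0.10   -0.04    0.90   -0.08   -0.08   -0.08   -0.08]
  [ -0.08   -0.07   -0.02   -0.05    0.91   -0.04   -0.06   -0.07]
  [ -0.06   -0.06   -0.03   -0.01   -0.10    0.96   -0.01   -0.10]
  [ -0.06   -0.09   -0.08   -0.03   -0.05   -0.03    0.92   -0.04]
  [ -0.06   -0.07   -0.09   -0.05   -0.08   -0.05   -0.09    0.92]
Leontief inverse L = M⁻¹:
  [  1.0674    0.1458    0.0741    0.0795    0.1246    0.1525    0.1018    0.1541]
  [  0.0646    1.1273    0.1583    0.0737    0.0881    0.1356    0.0867    0.1770]
  [  0.0887    0.1773    1.1585    0.1424    0.1941    0.1565    0.1707    0.2045]
  [  0.1583    0.1994    0.1168    1.1622    0.1727    0.1616    0.1589    0.1868]
  [  0.1300    0.1424    0.0755    0.0948    1.1576    0.0992    0.1183    0.1472]
  [  0.1022    0.1202    0.0780    0.0478    0.1600    1.0901    0.0600    0.1679]
  [  0.1044    0.1602    0.1385    0.0740    0.1145    0.0883    1.1376    0.1158]
  [  0.1189    0.1581    0.1609    0.1060    0.1638    0.1209    0.1634    1.1739]
Total output x = L · d:
  x_0 = 1.0674·80 + 0.1458·94 + 0.0741·98 + 0.0795·34 + 0.1246·8 + 0.1525·98 + 0.1018·40 + 0.1541·58 = 138.0209
  x_1 = 0.0646·80 + 1.1273·94 + 0.1583·98 + 0.0737·34 + 0.0881·8 + 0.1356·98 + 0.0867·40 + 0.1770·58 = 156.8918
  x_2 = 0.0887·80 + 0.1773·94 + 1.1585·98 + 0.1424·34 + 0.1941·8 + 0.1565·98 + 0.1707·40 + 0.2045·58 = 177.7239
  x_3 = 0.1583·80 + 0.1994·94 + 0.1168·98 + 1.1622·34 + 0.1727·8 + 0.1616·98 + 0.1589·40 + 0.1868·58 = 116.7733
  x_4 = 0.1300·80 + 0.1424·94 + 0.0755·98 + 0.0948·34 + 1.1576·8 + 0.0992·98 + 0.1183·40 + 0.1472·58 = 66.6595
  x_5 = 0.1022·80 + 0.1202·94 + 0.0780·98 + 0.0478·34 + 0.1600·8 + 1.0901·98 + 0.0600·40 + 0.1679·58 = 148.9841
  x_6 = 0.1044·80 + 0.1602·94 + 0.1385·98 + 0.0740·34 + 0.1145·8 + 0.0883·98 + 1.1376·40 + 0.1158·58 = 101.2889
  x_7 = 0.1189·80 + 0.1581·94 + 0.1609·98 + 0.1060·34 + 0.1638·8 + 0.1209·98 + 0.1634·40 + 1.1739·58 = 131.5168
Δx_3 = L[3,2] · Δd_2 = 0.1168 · 3 = 0.3503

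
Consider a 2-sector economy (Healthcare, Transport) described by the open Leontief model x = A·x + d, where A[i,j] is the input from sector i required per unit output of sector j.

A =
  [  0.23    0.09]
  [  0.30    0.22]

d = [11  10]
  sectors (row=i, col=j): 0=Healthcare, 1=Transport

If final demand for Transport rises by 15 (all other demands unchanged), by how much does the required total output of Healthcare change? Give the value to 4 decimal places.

Form M = I − A:
  [  0.77   -0.09]
  [ -0.30    0.78]
Leontief inverse L = M⁻¹:
  [  1.3598    0.1569]
  [  0.5230    1.3424]
Total output x = L · d:
  x_0 = 1.3598·11 + 0.1569·10 = 16.5272
  x_1 = 0.5230·11 + 1.3424·10 = 19.1771
Δx_0 = L[0,1] · Δd_1 = 0.1569 · 15 = 2.3536

2.3536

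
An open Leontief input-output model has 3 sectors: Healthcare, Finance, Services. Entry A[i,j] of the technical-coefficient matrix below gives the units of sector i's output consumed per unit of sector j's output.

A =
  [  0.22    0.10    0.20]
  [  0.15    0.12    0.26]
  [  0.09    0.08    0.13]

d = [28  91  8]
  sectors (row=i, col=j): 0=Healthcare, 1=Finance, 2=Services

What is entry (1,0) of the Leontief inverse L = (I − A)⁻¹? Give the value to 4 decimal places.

L[1,0] = 0.2812

Form M = I − A:
  [  0.78   -0.10   -0.20]
  [ -0.15    0.88   -0.26]
  [ -0.09   -0.08    0.87]
Leontief inverse L = M⁻¹:
  [  1.3608    0.1882    0.3691]
  [  0.2812    1.2070    0.4253]
  [  0.1666    0.1305    1.2267]
Total output x = L · d:
  x_0 = 1.3608·28 + 0.1882·91 + 0.3691·8 = 58.1812
  x_1 = 0.2812·28 + 1.2070·91 + 0.4253·8 = 121.1118
  x_2 = 0.1666·28 + 0.1305·91 + 1.2267·8 = 26.3509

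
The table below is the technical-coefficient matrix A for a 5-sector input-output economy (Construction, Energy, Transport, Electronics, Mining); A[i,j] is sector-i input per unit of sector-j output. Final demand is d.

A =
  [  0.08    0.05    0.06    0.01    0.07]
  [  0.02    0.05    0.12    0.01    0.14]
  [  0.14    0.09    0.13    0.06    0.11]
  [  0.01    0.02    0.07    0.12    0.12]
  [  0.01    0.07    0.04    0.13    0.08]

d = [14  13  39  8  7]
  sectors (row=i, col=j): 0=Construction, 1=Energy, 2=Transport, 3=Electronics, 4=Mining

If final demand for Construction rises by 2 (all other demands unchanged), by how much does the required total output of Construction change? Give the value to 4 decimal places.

Form M = I − A:
  [  0.92   -0.05   -0.06   -0.01   -0.07]
  [ -0.02    0.95   -0.12   -0.01   -0.14]
  [ -0.14   -0.09    0.87   -0.06   -0.11]
  [ -0.01   -0.02   -0.07    0.88   -0.12]
  [ -0.01   -0.07   -0.04   -0.13    0.92]
Leontief inverse L = M⁻¹:
  [  1.1046    0.0761    0.0947    0.0364    0.1117]
  [  0.0517    1.0867    0.1668    0.0533    0.1962]
  [  0.1890    0.1403    1.1999    0.1142    0.1941]
  [  0.0327    0.0499    0.1114    1.1709    0.1761]
  [  0.0288    0.0967    0.0816    0.1749    1.1364]
Total output x = L · d:
  x_0 = 1.1046·14 + 0.0761·13 + 0.0947·39 + 0.0364·8 + 0.1117·7 = 21.2223
  x_1 = 0.0517·14 + 1.0867·13 + 0.1668·39 + 0.0533·8 + 0.1962·7 = 23.1552
  x_2 = 0.1890·14 + 0.1403·13 + 1.1999·39 + 0.1142·8 + 0.1941·7 = 53.5402
  x_3 = 0.0327·14 + 0.0499·13 + 0.1114·39 + 1.1709·8 + 0.1761·7 = 16.0532
  x_4 = 0.0288·14 + 0.0967·13 + 0.0816·39 + 0.1749·8 + 1.1364·7 = 14.1974
Δx_0 = L[0,0] · Δd_0 = 1.1046 · 2 = 2.2093

2.2093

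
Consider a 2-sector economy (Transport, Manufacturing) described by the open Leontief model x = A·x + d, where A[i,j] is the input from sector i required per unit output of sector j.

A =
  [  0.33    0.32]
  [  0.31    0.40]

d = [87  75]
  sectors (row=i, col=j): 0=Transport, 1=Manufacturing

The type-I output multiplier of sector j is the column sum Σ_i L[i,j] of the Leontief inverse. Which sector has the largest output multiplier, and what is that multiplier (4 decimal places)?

Manufacturing (3.2695)

Form M = I − A:
  [  0.67   -0.32]
  [ -0.31    0.60]
Leontief inverse L = M⁻¹:
  [  1.9815    1.0568]
  [  1.0238    2.2127]
Total output x = L · d:
  x_0 = 1.9815·87 + 1.0568·75 = 251.6513
  x_1 = 1.0238·87 + 2.2127·75 = 255.0198
Output multipliers (column sums of L):
  Transport: 3.0053
  Manufacturing: 3.2695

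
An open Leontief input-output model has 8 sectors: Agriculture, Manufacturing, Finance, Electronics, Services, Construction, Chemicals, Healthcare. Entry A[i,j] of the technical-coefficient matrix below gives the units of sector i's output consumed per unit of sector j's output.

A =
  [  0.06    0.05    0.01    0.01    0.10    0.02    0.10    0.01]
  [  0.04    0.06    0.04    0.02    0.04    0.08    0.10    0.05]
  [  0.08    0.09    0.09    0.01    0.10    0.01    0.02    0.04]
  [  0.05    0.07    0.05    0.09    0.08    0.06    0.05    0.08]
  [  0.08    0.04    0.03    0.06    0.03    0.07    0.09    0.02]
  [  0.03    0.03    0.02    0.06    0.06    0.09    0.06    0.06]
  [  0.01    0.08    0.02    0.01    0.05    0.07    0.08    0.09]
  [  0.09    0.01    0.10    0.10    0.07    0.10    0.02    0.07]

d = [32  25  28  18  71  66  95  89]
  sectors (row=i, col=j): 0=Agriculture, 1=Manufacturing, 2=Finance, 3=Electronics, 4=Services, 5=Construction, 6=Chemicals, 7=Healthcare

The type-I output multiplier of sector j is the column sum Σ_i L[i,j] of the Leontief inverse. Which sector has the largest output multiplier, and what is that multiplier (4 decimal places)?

Form M = I − A:
  [  0.94   -0.05   -0.01   -0.01   -0.10   -0.02   -0.10   -0.01]
  [ -0.04    0.94   -0.04   -0.02   -0.04   -0.08   -0.10   -0.05]
  [ -0.08   -0.09    0.91   -0.01   -0.10   -0.01   -0.02   -0.04]
  [ -0.05   -0.07   -0.05    0.91   -0.08   -0.06   -0.05   -0.08]
  [ -0.08   -0.04   -0.03   -0.06    0.97   -0.07   -0.09   -0.02]
  [ -0.03   -0.03   -0.02   -0.06   -0.06    0.91   -0.06   -0.06]
  [ -0.01   -0.08   -0.02   -0.01   -0.05   -0.07    0.92   -0.09]
  [ -0.09   -0.01   -0.10   -0.10   -0.07   -0.10   -0.02    0.93]
Leontief inverse L = M⁻¹:
  [  1.0909    0.0843    0.0312    0.0334    0.1363    0.0604    0.1484    0.0417]
  [  0.0778    1.1005    0.0714    0.0521    0.0877    0.1313    0.1516    0.0926]
  [  0.1258    0.1325    1.1242    0.0391    0.1501    0.0548    0.0745    0.0742]
  [  0.1033    0.1200    0.0932    1.1368    0.1418    0.1228    0.1128    0.1313]
  [  0.1160    0.0808    0.0577    0.0907    1.0785    0.1168    0.1420    0.0603]
  [  0.0687    0.0670    0.0512    0.0974    0.1066    1.1409    0.1082    0.1013]
  [  0.0485    0.1164    0.0533    0.0450    0.0944    0.1235    1.1286    0.1322]
  [  0.1482    0.0629    0.1457    0.1485    0.1402    0.1605    0.0827    1.1207]
Total output x = L · d:
  x_0 = 1.0909·32 + 0.0843·25 + 0.0312·28 + 0.0334·18 + 0.1363·71 + 0.0604·66 + 0.1484·95 + 0.0417·89 = 69.9641
  x_1 = 0.0778·32 + 1.1005·25 + 0.0714·28 + 0.0521·18 + 0.0877·71 + 0.1313·66 + 0.1516·95 + 0.0926·89 = 70.4678
  x_2 = 0.1258·32 + 0.1325·25 + 1.1242·28 + 0.0391·18 + 0.1501·71 + 0.0548·66 + 0.0745·95 + 0.0742·89 = 67.4767
  x_3 = 0.1033·32 + 0.1200·25 + 0.0932·28 + 1.1368·18 + 0.1418·71 + 0.1228·66 + 0.1128·95 + 0.1313·89 = 69.9506
  x_4 = 0.1160·32 + 0.0808·25 + 0.0577·28 + 0.0907·18 + 1.0785·71 + 0.1168·66 + 0.1420·95 + 0.0603·89 = 112.1245
  x_5 = 0.0687·32 + 0.0670·25 + 0.0512·28 + 0.0974·18 + 0.1066·71 + 1.1409·66 + 0.1082·95 + 0.1013·89 = 109.2257
  x_6 = 0.0485·32 + 0.1164·25 + 0.0533·28 + 0.0450·18 + 0.0944·71 + 0.1235·66 + 1.1286·95 + 0.1322·89 = 140.5948
  x_7 = 0.1482·32 + 0.0629·25 + 0.1457·28 + 0.1485·18 + 0.1402·71 + 0.1605·66 + 0.0827·95 + 1.1207·89 = 141.2122
Output multipliers (column sums of L):
  Agriculture: 1.7792
  Manufacturing: 1.7645
  Finance: 1.6277
  Electronics: 1.6429
  Services: 1.9357
  Construction: 1.9109
  Chemicals: 1.9489
  Healthcare: 1.7541

Chemicals (1.9489)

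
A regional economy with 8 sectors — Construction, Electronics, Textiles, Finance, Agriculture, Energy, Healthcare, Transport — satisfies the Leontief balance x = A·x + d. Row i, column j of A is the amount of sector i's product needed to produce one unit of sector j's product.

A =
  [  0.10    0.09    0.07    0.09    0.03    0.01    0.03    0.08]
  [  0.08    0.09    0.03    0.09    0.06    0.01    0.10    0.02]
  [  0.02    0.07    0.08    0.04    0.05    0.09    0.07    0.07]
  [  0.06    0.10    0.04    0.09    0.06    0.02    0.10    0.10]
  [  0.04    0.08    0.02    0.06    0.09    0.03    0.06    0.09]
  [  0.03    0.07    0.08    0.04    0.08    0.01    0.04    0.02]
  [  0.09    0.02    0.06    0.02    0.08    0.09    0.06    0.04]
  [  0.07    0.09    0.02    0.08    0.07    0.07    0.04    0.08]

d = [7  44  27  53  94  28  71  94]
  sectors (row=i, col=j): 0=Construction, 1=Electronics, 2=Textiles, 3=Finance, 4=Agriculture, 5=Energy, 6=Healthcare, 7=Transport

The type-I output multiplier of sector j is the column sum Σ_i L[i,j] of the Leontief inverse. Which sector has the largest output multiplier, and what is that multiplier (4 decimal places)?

Form M = I − A:
  [  0.90   -0.09   -0.07   -0.09   -0.03   -0.01   -0.03   -0.08]
  [ -0.08    0.91   -0.03   -0.09   -0.06   -0.01   -0.10   -0.02]
  [ -0.02   -0.07    0.92   -0.04   -0.05   -0.09   -0.07   -0.07]
  [ -0.06   -0.10   -0.04    0.91   -0.06   -0.02   -0.10   -0.10]
  [ -0.04   -0.08   -0.02   -0.06    0.91   -0.03   -0.06   -0.09]
  [ -0.03   -0.07   -0.08   -0.04   -0.08    0.99   -0.04   -0.02]
  [ -0.09   -0.02   -0.06   -0.02   -0.08   -0.09    0.94   -0.04]
  [ -0.07   -0.09   -0.02   -0.08   -0.07   -0.07   -0.04    0.92]
Leontief inverse L = M⁻¹:
  [  1.1660    0.1701    0.1168    0.1603    0.0905    0.0490    0.0951    0.1455]
  [  0.1445    1.1614    0.0746    0.1531    0.1202    0.0472    0.1631    0.0800]
  [  0.0761    0.1402    1.1266    0.0980    0.1127    0.1307    0.1298    0.1255]
  [  0.1350    0.1860    0.0907    1.1652    0.1328    0.0669    0.1734    0.1713]
  [  0.0999    0.1516    0.0597    0.1221    1.1513    0.0667    0.1194    0.1491]
  [  0.0738    0.1253    0.1139    0.0866    0.1270    1.0408    0.0886    0.0661]
  [  0.1438    0.0861    0.1054    0.0747    0.1372    0.1253    1.1115    0.0950]
  [  0.1357    0.1706    0.0664    0.1497    0.1359    0.1067    0.1052    1.1440]
Total output x = L · d:
  x_0 = 1.1660·7 + 0.1701·44 + 0.1168·27 + 0.1603·53 + 0.0905·94 + 0.0490·28 + 0.0951·71 + 0.1455·94 = 57.6026
  x_1 = 0.1445·7 + 1.1614·44 + 0.0746·27 + 0.1531·53 + 0.1202·94 + 0.0472·28 + 0.1631·71 + 0.0800·94 = 93.9610
  x_2 = 0.0761·7 + 0.1402·44 + 1.1266·27 + 0.0980·53 + 0.1127·94 + 0.1307·28 + 0.1298·71 + 0.1255·94 = 77.5732
  x_3 = 0.1350·7 + 0.1860·44 + 0.0907·27 + 1.1652·53 + 0.1328·94 + 0.0669·28 + 0.1734·71 + 0.1713·94 = 116.1133
  x_4 = 0.0999·7 + 0.1516·44 + 0.0597·27 + 0.1221·53 + 1.1513·94 + 0.0667·28 + 0.1194·71 + 0.1491·94 = 148.0377
  x_5 = 0.0738·7 + 0.1253·44 + 0.1139·27 + 0.0866·53 + 0.1270·94 + 1.0408·28 + 0.0886·71 + 0.0661·94 = 67.2845
  x_6 = 0.1438·7 + 0.0861·44 + 0.1054·27 + 0.0747·53 + 0.1372·94 + 0.1253·28 + 1.1115·71 + 0.0950·94 = 115.8477
  x_7 = 0.1357·7 + 0.1706·44 + 0.0664·27 + 0.1497·53 + 0.1359·94 + 0.1067·28 + 0.1052·71 + 1.1440·94 = 148.9518
Output multipliers (column sums of L):
  Construction: 1.9749
  Electronics: 2.1913
  Textiles: 1.7542
  Finance: 2.0096
  Agriculture: 2.0076
  Energy: 1.6334
  Healthcare: 1.9862
  Transport: 1.9765

Electronics (2.1913)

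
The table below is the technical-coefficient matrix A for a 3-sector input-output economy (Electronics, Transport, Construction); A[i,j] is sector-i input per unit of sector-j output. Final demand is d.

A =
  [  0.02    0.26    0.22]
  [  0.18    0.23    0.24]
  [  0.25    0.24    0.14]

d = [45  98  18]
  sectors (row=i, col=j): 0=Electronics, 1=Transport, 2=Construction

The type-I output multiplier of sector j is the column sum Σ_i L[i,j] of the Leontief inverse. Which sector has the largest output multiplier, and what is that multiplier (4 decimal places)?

Transport (2.8143)

Form M = I − A:
  [  0.98   -0.26   -0.22]
  [ -0.18    0.77   -0.24]
  [ -0.25   -0.24    0.86]
Leontief inverse L = M⁻¹:
  [  1.2471    0.5701    0.4781]
  [  0.4431    1.6250    0.5668]
  [  0.4862    0.6192    1.4600]
Total output x = L · d:
  x_0 = 1.2471·45 + 0.5701·98 + 0.4781·18 = 120.5979
  x_1 = 0.4431·45 + 1.6250·98 + 0.5668·18 = 189.3887
  x_2 = 0.4862·45 + 0.6192·98 + 1.4600·18 = 108.8404
Output multipliers (column sums of L):
  Electronics: 2.1763
  Transport: 2.8143
  Construction: 2.5049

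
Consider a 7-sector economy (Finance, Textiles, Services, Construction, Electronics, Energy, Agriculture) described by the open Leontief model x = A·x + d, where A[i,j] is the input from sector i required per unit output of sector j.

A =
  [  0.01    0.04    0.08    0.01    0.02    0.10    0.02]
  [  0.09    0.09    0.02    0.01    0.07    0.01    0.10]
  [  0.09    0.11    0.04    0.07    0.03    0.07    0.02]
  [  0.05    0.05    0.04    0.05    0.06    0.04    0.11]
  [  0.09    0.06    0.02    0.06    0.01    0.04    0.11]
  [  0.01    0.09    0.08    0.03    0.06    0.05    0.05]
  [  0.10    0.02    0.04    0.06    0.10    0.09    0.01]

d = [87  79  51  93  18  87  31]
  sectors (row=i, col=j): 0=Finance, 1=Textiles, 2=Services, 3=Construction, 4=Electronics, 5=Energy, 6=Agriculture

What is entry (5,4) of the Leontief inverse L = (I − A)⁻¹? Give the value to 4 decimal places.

Form M = I − A:
  [  0.99   -0.04   -0.08   -0.01   -0.02   -0.10   -0.02]
  [ -0.09    0.91   -0.02   -0.01   -0.07   -0.01   -0.10]
  [ -0.09   -0.11    0.96   -0.07   -0.03   -0.07   -0.02]
  [ -0.05   -0.05   -0.04    0.95   -0.06   -0.04   -0.11]
  [ -0.09   -0.06   -0.02   -0.06    0.99   -0.04   -0.11]
  [ -0.01   -0.09   -0.08   -0.03   -0.06    0.95   -0.05]
  [ -0.10   -0.02   -0.04   -0.06   -0.10   -0.09    0.99]
Leontief inverse L = M⁻¹:
  [  1.0375    0.0758    0.1024    0.0288    0.0433    0.1248    0.0450]
  [  0.1318    1.1267    0.0476    0.0332    0.1023    0.0477    0.1349]
  [  0.1298    0.1567    1.0725    0.0935    0.0647    0.1070    0.0631]
  [  0.0930    0.0890    0.0692    1.0774    0.0952    0.0791    0.1465]
  [  0.1278    0.0962    0.0505    0.0836    1.0453    0.0792    0.1428]
  [  0.0525    0.1330    0.1051    0.0552    0.0914    1.0818    0.0875]
  [  0.1360    0.0639    0.0735    0.0861    0.1287    0.1290    1.0512]
Total output x = L · d:
  x_0 = 1.0375·87 + 0.0758·79 + 0.1024·51 + 0.0288·93 + 0.0433·18 + 0.1248·87 + 0.0450·31 = 117.1821
  x_1 = 0.1318·87 + 1.1267·79 + 0.0476·51 + 0.0332·93 + 0.1023·18 + 0.0477·87 + 0.1349·31 = 116.1738
  x_2 = 0.1298·87 + 0.1567·79 + 1.0725·51 + 0.0935·93 + 0.0647·18 + 0.1070·87 + 0.0631·31 = 99.4989
  x_3 = 0.0930·87 + 0.0890·79 + 0.0692·51 + 1.0774·93 + 0.0952·18 + 0.0791·87 + 0.1465·31 = 131.9859
  x_4 = 0.1278·87 + 0.0962·79 + 0.0505·51 + 0.0836·93 + 1.0453·18 + 0.0792·87 + 0.1428·31 = 59.2046
  x_5 = 0.0525·87 + 0.1330·79 + 0.1051·51 + 0.0552·93 + 0.0914·18 + 1.0818·87 + 0.0875·31 = 124.0398
  x_6 = 0.1360·87 + 0.0639·79 + 0.0735·51 + 0.0861·93 + 0.1287·18 + 0.1290·87 + 1.0512·31 = 74.7726

L[5,4] = 0.0914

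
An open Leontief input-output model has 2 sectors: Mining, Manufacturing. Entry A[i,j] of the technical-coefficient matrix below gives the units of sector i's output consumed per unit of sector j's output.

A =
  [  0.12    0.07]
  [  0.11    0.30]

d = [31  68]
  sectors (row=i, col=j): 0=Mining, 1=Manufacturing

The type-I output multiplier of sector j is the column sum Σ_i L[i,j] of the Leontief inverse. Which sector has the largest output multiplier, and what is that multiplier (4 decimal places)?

Manufacturing (1.5617)

Form M = I − A:
  [  0.88   -0.07]
  [ -0.11    0.70]
Leontief inverse L = M⁻¹:
  [  1.1507    0.1151]
  [  0.1808    1.4467]
Total output x = L · d:
  x_0 = 1.1507·31 + 0.1151·68 = 43.4983
  x_1 = 0.1808·31 + 1.4467·68 = 103.9783
Output multipliers (column sums of L):
  Mining: 1.3316
  Manufacturing: 1.5617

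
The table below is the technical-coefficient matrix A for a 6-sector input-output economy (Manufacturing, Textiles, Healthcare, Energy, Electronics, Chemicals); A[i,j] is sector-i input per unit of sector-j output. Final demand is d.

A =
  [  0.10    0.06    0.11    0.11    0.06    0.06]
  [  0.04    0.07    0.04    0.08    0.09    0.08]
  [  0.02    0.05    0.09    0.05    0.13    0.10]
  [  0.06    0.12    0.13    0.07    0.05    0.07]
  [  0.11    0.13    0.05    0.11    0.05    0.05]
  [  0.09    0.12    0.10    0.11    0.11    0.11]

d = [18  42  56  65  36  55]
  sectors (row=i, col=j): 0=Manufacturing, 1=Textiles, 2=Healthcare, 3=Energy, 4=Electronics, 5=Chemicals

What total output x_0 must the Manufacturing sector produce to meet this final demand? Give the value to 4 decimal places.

63.5678

Form M = I − A:
  [  0.90   -0.06   -0.11   -0.11   -0.06   -0.06]
  [ -0.04    0.93   -0.04   -0.08   -0.09   -0.08]
  [ -0.02   -0.05    0.91   -0.05   -0.13   -0.10]
  [ -0.06   -0.12   -0.13    0.93   -0.05   -0.07]
  [ -0.11   -0.13   -0.05   -0.11    0.95   -0.05]
  [ -0.09   -0.12   -0.10   -0.11   -0.11    0.89]
Leontief inverse L = M⁻¹:
  [  1.1660    0.1484    0.1981    0.1942    0.1409    0.1374]
  [  0.0964    1.1466    0.1077    0.1508    0.1539    0.1422]
  [  0.0822    0.1347    1.1629    0.1280    0.2035    0.1698]
  [  0.1219    0.2059    0.2121    1.1523    0.1341    0.1487]
  [  0.1760    0.2175    0.1344    0.1949    1.1275    0.1252]
  [  0.1770    0.2371    0.2080    0.2209    0.2138    1.2096]
Total output x = L · d:
  x_0 = 1.1660·18 + 0.1484·42 + 0.1981·56 + 0.1942·65 + 0.1409·36 + 0.1374·55 = 63.5678
  x_1 = 0.0964·18 + 1.1466·42 + 0.1077·56 + 0.1508·65 + 0.1539·36 + 0.1422·55 = 79.0855
  x_2 = 0.0822·18 + 0.1347·42 + 1.1629·56 + 0.1280·65 + 0.2035·36 + 0.1698·55 = 97.2421
  x_3 = 0.1219·18 + 0.2059·42 + 0.2121·56 + 1.1523·65 + 0.1341·36 + 0.1487·55 = 110.6241
  x_4 = 0.1760·18 + 0.2175·42 + 0.1344·56 + 0.1949·65 + 1.1275·36 + 0.1252·55 = 79.9715
  x_5 = 0.1770·18 + 0.2371·42 + 0.2080·56 + 0.2209·65 + 0.2138·36 + 1.2096·55 = 113.3720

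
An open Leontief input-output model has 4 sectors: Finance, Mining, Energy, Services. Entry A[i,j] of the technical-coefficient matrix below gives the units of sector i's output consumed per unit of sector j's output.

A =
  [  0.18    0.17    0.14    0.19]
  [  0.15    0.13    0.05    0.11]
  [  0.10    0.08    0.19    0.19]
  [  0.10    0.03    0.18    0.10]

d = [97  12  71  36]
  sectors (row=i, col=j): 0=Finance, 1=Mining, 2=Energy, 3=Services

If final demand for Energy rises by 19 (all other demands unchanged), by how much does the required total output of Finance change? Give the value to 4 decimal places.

6.5446

Form M = I − A:
  [  0.82   -0.17   -0.14   -0.19]
  [ -0.15    0.87   -0.05   -0.11]
  [ -0.10   -0.08    0.81   -0.19]
  [ -0.10   -0.03   -0.18    0.90]
Leontief inverse L = M⁻¹:
  [  1.3674    0.3127    0.3445    0.3996]
  [  0.2765    1.2283    0.1783    0.2461]
  [  0.2454    0.1864    1.3693    0.3637]
  [  0.2102    0.1130    0.3181    1.2365]
Total output x = L · d:
  x_0 = 1.3674·97 + 0.3127·12 + 0.3445·71 + 0.3996·36 = 175.2362
  x_1 = 0.2765·97 + 1.2283·12 + 0.1783·71 + 0.2461·36 = 63.0762
  x_2 = 0.2454·97 + 0.1864·12 + 1.3693·71 + 0.3637·36 = 136.3583
  x_3 = 0.2102·97 + 0.1130·12 + 0.3181·71 + 1.2365·36 = 88.8449
Δx_0 = L[0,2] · Δd_2 = 0.3445 · 19 = 6.5446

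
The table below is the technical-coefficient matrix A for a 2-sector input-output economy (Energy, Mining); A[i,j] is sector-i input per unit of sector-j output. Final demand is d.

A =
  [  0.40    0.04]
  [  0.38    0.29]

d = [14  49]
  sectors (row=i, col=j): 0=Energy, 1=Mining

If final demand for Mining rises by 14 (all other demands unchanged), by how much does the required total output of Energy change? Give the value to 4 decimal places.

Form M = I − A:
  [  0.60   -0.04]
  [ -0.38    0.71]
Leontief inverse L = M⁻¹:
  [  1.7283    0.0974]
  [  0.9250    1.4606]
Total output x = L · d:
  x_0 = 1.7283·14 + 0.0974·49 = 28.9679
  x_1 = 0.9250·14 + 1.4606·49 = 84.5180
Δx_0 = L[0,1] · Δd_1 = 0.0974 · 14 = 1.3632

1.3632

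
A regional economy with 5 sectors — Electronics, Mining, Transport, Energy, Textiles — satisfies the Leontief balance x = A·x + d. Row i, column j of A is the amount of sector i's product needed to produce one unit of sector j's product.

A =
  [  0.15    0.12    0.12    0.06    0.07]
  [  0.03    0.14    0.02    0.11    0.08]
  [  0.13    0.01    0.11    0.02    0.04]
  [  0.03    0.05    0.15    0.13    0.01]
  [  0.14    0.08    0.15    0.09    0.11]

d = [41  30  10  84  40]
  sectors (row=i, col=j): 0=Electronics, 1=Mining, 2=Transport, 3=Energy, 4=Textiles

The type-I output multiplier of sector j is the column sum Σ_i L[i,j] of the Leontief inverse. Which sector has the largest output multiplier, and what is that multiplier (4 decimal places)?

Transport (1.9529)

Form M = I − A:
  [  0.85   -0.12   -0.12   -0.06   -0.07]
  [ -0.03    0.86   -0.02   -0.11   -0.08]
  [ -0.13   -0.01    0.89   -0.02   -0.04]
  [ -0.03   -0.05   -0.15    0.87   -0.01]
  [ -0.14   -0.08   -0.15   -0.09    0.89]
Leontief inverse L = M⁻¹:
  [  1.2415    0.1949    0.2147    0.1283    0.1263]
  [  0.0813    1.1962    0.0869    0.1712    0.1197]
  [  0.1951    0.0508    1.1726    0.0544    0.0732]
  [  0.0839    0.0860    0.2176    1.1750    0.0373]
  [  0.2440    0.1555    0.2612    0.1636    1.1703]
Total output x = L · d:
  x_0 = 1.2415·41 + 0.1949·30 + 0.2147·10 + 0.1283·84 + 0.1263·40 = 74.7208
  x_1 = 0.0813·41 + 1.1962·30 + 0.0869·10 + 0.1712·84 + 0.1197·40 = 59.2622
  x_2 = 0.1951·41 + 0.0508·30 + 1.1726·10 + 0.0544·84 + 0.0732·40 = 28.7497
  x_3 = 0.0839·41 + 0.0860·30 + 0.2176·10 + 1.1750·84 + 0.0373·40 = 108.3856
  x_4 = 0.2440·41 + 0.1555·30 + 0.2612·10 + 0.1636·84 + 1.1703·40 = 77.8304
Output multipliers (column sums of L):
  Electronics: 1.8458
  Mining: 1.6835
  Transport: 1.9529
  Energy: 1.6924
  Textiles: 1.5269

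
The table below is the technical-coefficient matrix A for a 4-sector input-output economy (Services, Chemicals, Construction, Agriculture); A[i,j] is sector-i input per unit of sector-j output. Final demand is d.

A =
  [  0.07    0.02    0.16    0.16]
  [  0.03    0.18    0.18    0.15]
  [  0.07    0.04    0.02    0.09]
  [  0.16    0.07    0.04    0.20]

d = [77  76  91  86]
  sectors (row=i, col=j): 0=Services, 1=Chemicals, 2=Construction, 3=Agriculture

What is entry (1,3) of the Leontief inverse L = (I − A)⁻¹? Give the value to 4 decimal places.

Form M = I − A:
  [  0.93   -0.02   -0.16   -0.16]
  [ -0.03    0.82   -0.18   -0.15]
  [ -0.07   -0.04    0.98   -0.09]
  [ -0.16   -0.07   -0.04    0.80]
Leontief inverse L = M⁻¹:
  [  1.1380    0.0603    0.2076    0.2622]
  [  0.1097    1.2595    0.2610    0.2875]
  [  0.1080    0.0672    1.0566    0.1531]
  [  0.2426    0.1256    0.1172    1.3353]
Total output x = L · d:
  x_0 = 1.1380·77 + 0.0603·76 + 0.2076·91 + 0.2622·86 = 133.6434
  x_1 = 0.1097·77 + 1.2595·76 + 0.2610·91 + 0.2875·86 = 152.6374
  x_2 = 0.1080·77 + 0.0672·76 + 1.0566·91 + 0.1531·86 = 122.7505
  x_3 = 0.2426·77 + 0.1256·76 + 0.1172·91 + 1.3353·86 = 153.7220

L[1,3] = 0.2875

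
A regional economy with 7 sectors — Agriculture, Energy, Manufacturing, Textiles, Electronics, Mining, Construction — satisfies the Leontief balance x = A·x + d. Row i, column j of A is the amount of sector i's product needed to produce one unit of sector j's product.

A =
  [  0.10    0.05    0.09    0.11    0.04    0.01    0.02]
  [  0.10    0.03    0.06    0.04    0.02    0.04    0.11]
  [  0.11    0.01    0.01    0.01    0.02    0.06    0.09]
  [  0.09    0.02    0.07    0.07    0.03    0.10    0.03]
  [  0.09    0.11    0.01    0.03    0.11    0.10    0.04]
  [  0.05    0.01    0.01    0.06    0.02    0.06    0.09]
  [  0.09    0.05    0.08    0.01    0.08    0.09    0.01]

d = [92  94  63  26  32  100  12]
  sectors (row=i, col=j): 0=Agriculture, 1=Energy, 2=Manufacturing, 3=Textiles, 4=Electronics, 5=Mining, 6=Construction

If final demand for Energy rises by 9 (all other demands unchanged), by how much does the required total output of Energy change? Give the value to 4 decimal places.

Form M = I − A:
  [  0.90   -0.05   -0.09   -0.11   -0.04   -0.01   -0.02]
  [ -0.10    0.97   -0.06   -0.04   -0.02   -0.04   -0.11]
  [ -0.11   -0.01    0.99   -0.01   -0.02   -0.06   -0.09]
  [ -0.09   -0.02   -0.07    0.93   -0.03   -0.10   -0.03]
  [ -0.09   -0.11   -0.01   -0.03    0.89   -0.10   -0.04]
  [ -0.05   -0.01   -0.01   -0.06   -0.02    0.94   -0.09]
  [ -0.09   -0.05   -0.08   -0.01   -0.08   -0.09    0.99]
Leontief inverse L = M⁻¹:
  [  1.1651    0.0755    0.1267    0.1486    0.0681    0.0520    0.0554]
  [  0.1599    1.0554    0.0964    0.0736    0.0500    0.0794    0.1407]
  [  0.1550    0.0312    1.0393    0.0392    0.0444    0.0890    0.1122]
  [  0.1478    0.0427    0.1016    1.1072    0.0562    0.1399    0.0655]
  [  0.1614    0.1466    0.0488    0.0735    1.1488    0.1494    0.0862]
  [  0.0925    0.0289    0.0367    0.0857    0.0432    1.0928    0.1121]
  [  0.1495    0.0776    0.1087    0.0453    0.1096    0.1288    1.0491]
Total output x = L · d:
  x_0 = 1.1651·92 + 0.0755·94 + 0.1267·63 + 0.1486·26 + 0.0681·32 + 0.0520·100 + 0.0554·12 = 134.1813
  x_1 = 0.1599·92 + 1.0554·94 + 0.0964·63 + 0.0736·26 + 0.0500·32 + 0.0794·100 + 0.1407·12 = 133.1315
  x_2 = 0.1550·92 + 0.0312·94 + 1.0393·63 + 0.0392·26 + 0.0444·32 + 0.0890·100 + 0.1122·12 = 95.3561
  x_3 = 0.1478·92 + 0.0427·94 + 0.1016·63 + 1.1072·26 + 0.0562·32 + 0.1399·100 + 0.0655·12 = 69.3798
  x_4 = 0.1614·92 + 0.1466·94 + 0.0488·63 + 0.0735·26 + 1.1488·32 + 0.1494·100 + 0.0862·12 = 86.3538
  x_5 = 0.0925·92 + 0.0289·94 + 0.0367·63 + 0.0857·26 + 0.0432·32 + 1.0928·100 + 0.1121·12 = 127.7742
  x_6 = 0.1495·92 + 0.0776·94 + 0.1087·63 + 0.0453·26 + 0.1096·32 + 0.1288·100 + 1.0491·12 = 58.0436
Δx_1 = L[1,1] · Δd_1 = 1.0554 · 9 = 9.4988

9.4988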